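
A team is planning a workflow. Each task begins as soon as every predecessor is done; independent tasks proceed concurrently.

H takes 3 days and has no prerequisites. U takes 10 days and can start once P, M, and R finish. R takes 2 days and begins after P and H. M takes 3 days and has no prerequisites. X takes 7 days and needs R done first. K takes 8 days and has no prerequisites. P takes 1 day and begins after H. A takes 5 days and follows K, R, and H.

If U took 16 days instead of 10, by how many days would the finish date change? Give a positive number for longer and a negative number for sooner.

As given, the longest chain is H→P→R→U = 3+1+2+10 = 16, so the finish is 16 days.
U lies on that path, so at 16 days the path becomes 22 days.
That remains the longest chain; total 22 days.
Change in finish: 22 − 16 = +6 days.

6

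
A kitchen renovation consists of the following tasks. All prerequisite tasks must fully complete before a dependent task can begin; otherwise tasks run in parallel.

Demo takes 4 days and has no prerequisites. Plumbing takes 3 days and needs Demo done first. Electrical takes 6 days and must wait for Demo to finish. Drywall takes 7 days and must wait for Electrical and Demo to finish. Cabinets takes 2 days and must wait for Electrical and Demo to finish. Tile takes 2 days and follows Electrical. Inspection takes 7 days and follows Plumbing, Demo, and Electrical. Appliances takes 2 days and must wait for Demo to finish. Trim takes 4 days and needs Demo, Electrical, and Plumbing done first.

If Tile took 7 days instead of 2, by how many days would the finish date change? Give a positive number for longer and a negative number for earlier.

Actual critical path: Demo→Electrical→Drywall = 4+6+7 = 17 ⇒ 17 days.
Tile is off the critical path — its longest chain is 12 days, giving 5 of slack.
No other chain overtakes it, so the finish is 17 days.
Change in finish: 17 − 17 = +0 days.

0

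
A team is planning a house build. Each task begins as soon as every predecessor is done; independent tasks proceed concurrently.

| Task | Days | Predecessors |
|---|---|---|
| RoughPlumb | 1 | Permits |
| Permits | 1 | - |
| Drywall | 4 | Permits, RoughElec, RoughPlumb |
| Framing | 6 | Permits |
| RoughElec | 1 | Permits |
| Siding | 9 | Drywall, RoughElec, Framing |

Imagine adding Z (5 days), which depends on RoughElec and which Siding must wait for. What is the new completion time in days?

16

Originally the job takes 16 days.
With Z inserted, Siding now waits for max(Drywall, RoughElec, Framing, Z).
New critical path: Permits→Framing→Siding = 1+6+9 = 16 ⇒ 16 days.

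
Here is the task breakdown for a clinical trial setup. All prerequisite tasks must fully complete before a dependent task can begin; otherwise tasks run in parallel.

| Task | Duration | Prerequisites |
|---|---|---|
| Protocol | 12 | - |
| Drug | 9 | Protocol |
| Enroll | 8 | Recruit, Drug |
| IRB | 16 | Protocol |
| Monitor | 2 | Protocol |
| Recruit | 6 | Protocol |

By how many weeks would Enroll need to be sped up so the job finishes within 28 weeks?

1

Current finish: 29 weeks; target: 28.
Enroll is on every critical path, so each week cut from Enroll cuts the finish by one (this holds down to a finish of 28).
Need 29 − 28 = 1 week off Enroll → Enroll becomes 7 weeks, finish becomes 28.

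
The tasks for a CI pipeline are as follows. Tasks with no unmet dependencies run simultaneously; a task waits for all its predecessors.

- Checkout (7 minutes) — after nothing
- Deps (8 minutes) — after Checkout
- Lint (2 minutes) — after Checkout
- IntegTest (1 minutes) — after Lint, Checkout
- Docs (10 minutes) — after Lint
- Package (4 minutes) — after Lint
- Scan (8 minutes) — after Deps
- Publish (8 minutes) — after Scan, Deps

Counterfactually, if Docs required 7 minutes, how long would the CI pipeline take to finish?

31

As given, the longest chain is Checkout→Deps→Scan→Publish = 7+8+8+8 = 31, so the finish is 31 minutes.
The longest path through Docs is only 19 minutes, so Docs has float 12.
The critical path is still Checkout→Deps→Scan→Publish; finish is now 31 minutes.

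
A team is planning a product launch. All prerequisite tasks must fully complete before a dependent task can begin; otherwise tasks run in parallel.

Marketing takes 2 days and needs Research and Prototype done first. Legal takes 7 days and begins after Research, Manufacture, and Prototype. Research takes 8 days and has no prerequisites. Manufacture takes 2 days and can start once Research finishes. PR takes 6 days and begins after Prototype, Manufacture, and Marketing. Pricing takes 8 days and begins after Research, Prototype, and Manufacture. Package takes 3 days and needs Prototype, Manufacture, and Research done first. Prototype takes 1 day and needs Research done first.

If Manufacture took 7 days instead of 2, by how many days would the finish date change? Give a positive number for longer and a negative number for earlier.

5

The binding path is Research→Manufacture→Pricing = 8+2+8 = 18; finish at 18 days.
Manufacture is on the critical path; changing it to 7 makes that path 23 days.
The critical path is still Research→Manufacture→Pricing; finish is now 23 days.
Change in finish: 23 − 18 = +5 days.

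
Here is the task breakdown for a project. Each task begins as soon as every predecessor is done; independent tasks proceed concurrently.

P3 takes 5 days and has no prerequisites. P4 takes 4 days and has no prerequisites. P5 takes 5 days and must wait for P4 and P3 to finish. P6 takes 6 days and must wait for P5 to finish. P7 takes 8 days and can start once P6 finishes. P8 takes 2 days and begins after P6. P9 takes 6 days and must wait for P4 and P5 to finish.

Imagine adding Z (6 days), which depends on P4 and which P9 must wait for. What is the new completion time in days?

24

Originally the project takes 24 days.
With Z inserted, P9 now waits for max(P4, P5, Z).
New critical path: P3→P5→P6→P7 = 5+5+6+8 = 24 ⇒ 24 days.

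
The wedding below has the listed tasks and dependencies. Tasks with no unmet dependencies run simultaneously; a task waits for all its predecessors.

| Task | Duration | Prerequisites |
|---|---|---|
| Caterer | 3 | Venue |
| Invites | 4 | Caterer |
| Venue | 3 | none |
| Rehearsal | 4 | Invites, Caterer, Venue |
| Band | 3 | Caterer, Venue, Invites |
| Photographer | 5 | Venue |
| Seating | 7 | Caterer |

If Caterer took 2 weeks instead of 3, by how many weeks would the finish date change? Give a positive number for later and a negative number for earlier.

-1

The binding path is Venue→Caterer→Invites→Rehearsal = 3+3+4+4 = 14; finish at 14 weeks.
Caterer is on the critical path; changing it to 2 makes that path 13 weeks.
That remains the longest chain; total 13 weeks.
Change in finish: 13 − 14 = -1 weeks.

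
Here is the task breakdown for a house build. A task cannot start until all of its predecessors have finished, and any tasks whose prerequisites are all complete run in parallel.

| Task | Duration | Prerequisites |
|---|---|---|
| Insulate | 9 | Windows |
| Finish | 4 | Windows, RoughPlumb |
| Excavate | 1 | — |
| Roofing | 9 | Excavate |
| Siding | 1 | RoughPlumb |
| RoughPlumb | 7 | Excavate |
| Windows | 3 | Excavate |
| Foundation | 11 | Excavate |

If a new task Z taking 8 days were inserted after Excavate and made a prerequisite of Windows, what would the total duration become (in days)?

Originally the plan takes 13 days.
With Z inserted, Windows now waits for max(Excavate, Z).
New critical path: Excavate→Z→Windows→Insulate = 1+8+3+9 = 21 ⇒ 21 days.

21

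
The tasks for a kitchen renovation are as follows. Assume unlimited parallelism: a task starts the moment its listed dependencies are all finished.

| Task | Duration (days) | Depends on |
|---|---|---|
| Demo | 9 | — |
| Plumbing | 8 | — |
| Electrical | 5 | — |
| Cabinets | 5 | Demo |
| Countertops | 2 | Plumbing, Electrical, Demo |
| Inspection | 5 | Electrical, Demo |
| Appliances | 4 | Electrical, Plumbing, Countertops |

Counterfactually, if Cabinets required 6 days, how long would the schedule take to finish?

Critical path before the change: Demo→Countertops→Appliances = 9+2+4 = 15 giving 15 days.
The longest path through Cabinets is only 14 days, so Cabinets has float 1.
Now Demo→Cabinets = 9+6 = 15 is longest, so the finish becomes 15 days.

15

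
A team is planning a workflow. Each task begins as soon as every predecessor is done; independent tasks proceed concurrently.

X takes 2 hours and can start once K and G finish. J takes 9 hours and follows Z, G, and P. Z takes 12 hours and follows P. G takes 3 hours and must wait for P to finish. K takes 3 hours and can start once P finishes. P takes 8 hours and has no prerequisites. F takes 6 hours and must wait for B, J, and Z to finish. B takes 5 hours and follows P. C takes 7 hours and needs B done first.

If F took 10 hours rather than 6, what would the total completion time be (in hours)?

39

Actual critical path: P→Z→J→F = 8+12+9+6 = 35 ⇒ 35 hours.
Since F is critical, the +4 change carries straight to that chain (now 39 hours).
The critical path is still P→Z→J→F; finish is now 39 hours.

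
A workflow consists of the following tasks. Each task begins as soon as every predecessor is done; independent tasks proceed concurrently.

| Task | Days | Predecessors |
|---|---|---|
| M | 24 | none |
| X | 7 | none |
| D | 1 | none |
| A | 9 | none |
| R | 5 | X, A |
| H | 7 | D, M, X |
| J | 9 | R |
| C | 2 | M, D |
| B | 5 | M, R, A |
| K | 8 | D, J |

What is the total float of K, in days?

Critical path: M→H = 24+7 = 31, so the finish is 31 days.
The longest chain containing K totals 31 days.
Float = 31 − 31 = 0.

0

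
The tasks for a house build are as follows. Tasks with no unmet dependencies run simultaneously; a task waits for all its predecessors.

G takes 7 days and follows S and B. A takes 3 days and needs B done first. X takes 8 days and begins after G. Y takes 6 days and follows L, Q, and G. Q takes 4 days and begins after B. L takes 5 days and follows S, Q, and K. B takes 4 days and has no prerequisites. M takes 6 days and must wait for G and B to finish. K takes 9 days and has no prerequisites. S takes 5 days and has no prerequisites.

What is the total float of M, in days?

2

K→L→Y = 9+5+6 = 20 sets the makespan at 20 days.
M finishes as early as 18 and must finish by 20.
So M can slip 20 − 18 = 2 days.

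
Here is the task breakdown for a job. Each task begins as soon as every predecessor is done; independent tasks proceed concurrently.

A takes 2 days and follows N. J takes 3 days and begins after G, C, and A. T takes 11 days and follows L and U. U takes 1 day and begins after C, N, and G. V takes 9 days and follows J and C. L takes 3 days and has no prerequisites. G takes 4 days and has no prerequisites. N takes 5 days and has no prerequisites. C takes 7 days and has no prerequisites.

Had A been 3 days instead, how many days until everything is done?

20

As given, the longest chain is N→A→J→V = 5+2+3+9 = 19, so the finish is 19 days.
A is on the critical path; changing it to 3 makes that path 20 days.
No other chain overtakes it, so the finish is 20 days.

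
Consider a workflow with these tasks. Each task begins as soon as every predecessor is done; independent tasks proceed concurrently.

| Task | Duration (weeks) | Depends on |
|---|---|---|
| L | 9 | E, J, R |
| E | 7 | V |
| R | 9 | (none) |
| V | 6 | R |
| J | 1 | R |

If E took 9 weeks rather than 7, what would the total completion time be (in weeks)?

Actual critical path: R→V→E→L = 9+6+7+9 = 31 ⇒ 31 weeks.
E is on the critical path; changing it to 9 makes that path 33 weeks.
No other chain overtakes it, so the finish is 33 weeks.

33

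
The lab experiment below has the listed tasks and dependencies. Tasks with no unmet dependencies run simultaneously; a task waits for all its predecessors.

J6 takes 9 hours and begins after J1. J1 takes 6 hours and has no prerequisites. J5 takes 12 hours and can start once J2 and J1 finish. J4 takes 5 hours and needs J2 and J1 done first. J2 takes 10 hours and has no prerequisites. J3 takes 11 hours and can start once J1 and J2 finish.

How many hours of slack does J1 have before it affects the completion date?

4

The longest chain is J2→J5 = 10+12 = 22; overall finish 22 hours.
J1 finishes as early as 6 and must finish by 10.
Slack of J1 = 4 − 0 = 4 hours.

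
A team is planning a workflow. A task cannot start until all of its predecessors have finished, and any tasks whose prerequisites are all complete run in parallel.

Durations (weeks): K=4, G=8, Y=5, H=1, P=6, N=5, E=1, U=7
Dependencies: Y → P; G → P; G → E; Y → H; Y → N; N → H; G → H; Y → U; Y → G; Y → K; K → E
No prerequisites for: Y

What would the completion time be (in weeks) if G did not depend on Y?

14

With the dependency in place, Y→G→P = 5+8+6 = 19 sets the finish at 19 weeks.
Without Y→G, G's earliest start moves from 5 to 0.
After: G→P = 8+6 = 14 → 14 weeks.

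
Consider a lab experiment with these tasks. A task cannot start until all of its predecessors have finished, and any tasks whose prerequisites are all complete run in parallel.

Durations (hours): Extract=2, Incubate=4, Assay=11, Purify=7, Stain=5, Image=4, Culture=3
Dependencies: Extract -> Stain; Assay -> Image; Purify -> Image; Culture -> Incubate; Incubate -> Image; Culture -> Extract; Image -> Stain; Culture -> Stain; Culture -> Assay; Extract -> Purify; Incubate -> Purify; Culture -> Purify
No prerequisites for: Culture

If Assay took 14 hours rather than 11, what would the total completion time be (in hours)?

Actual critical path: Culture→Assay→Image→Stain = 3+11+4+5 = 23 ⇒ 23 hours.
Assay lies on that path, so at 14 hours the path becomes 26 hours.
No other chain overtakes it, so the finish is 26 hours.

26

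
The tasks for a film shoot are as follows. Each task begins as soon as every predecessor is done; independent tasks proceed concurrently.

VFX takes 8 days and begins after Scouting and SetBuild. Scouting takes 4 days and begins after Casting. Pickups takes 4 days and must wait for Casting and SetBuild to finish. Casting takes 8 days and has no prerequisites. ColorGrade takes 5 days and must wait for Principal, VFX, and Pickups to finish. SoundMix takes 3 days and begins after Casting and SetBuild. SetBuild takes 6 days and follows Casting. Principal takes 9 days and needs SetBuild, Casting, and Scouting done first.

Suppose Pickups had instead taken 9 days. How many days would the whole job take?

28

As given, the longest chain is Casting→SetBuild→Principal→ColorGrade = 8+6+9+5 = 28, so the finish is 28 days.
Pickups is off the critical path — its longest chain is 23 days, giving 5 of slack.
No other chain overtakes it, so the finish is 28 days.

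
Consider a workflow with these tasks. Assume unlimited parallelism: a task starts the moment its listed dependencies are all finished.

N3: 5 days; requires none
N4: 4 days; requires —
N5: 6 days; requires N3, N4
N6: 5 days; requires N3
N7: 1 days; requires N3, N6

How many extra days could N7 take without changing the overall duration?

0

Critical path: N3→N5 = 5+6 = 11, so the finish is 11 days.
N7 finishes as early as 11 and must finish by 11.
Float = 11 − 11 = 0.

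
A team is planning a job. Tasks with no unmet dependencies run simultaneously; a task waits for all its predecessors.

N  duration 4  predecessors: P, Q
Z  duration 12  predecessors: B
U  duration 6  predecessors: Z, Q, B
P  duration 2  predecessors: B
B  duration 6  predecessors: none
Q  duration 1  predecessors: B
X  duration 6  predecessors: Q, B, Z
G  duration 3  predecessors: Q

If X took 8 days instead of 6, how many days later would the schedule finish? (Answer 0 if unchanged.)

2

Actual critical path: B→Z→X = 6+12+6 = 24 ⇒ 24 days.
X lies on that path, so at 8 days the path becomes 26 days.
That remains the longest chain; total 26 days.
Change in finish: 26 − 24 = +2 days.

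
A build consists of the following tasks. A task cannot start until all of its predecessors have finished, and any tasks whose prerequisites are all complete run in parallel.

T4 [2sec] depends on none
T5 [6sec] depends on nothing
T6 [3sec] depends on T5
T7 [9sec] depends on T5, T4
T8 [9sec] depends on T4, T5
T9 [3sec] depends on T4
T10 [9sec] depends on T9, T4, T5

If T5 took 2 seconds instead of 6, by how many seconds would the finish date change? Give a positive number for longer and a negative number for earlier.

As given, the longest chain is T5→T7 = 6+9 = 15, so the finish is 15 seconds.
T5 is on the critical path; changing it to 2 makes that path 11 seconds.
The binding chain switches to T4→T9→T10 = 2+3+9 = 14; finish 14 seconds.
Change in finish: 14 − 15 = -1 seconds.

-1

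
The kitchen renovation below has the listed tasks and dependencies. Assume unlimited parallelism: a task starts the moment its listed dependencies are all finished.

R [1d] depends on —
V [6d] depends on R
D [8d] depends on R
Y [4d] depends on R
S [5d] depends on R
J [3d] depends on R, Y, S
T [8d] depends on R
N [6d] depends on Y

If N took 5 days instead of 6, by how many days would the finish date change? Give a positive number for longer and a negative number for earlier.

-1

The binding path is R→Y→N = 1+4+6 = 11; finish at 11 days.
N is on the critical path; changing it to 5 makes that path 10 days.
That remains the longest chain; total 10 days.
Change in finish: 10 − 11 = -1 days.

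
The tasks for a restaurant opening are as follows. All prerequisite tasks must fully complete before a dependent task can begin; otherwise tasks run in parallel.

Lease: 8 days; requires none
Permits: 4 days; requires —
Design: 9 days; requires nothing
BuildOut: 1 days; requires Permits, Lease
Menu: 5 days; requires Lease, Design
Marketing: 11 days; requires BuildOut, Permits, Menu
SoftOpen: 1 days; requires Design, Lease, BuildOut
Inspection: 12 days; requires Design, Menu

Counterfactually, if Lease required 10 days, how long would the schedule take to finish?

27

The binding path is Design→Menu→Inspection = 9+5+12 = 26; finish at 26 days.
Lease is off the critical path — its longest chain is 25 days, giving 1 of slack.
The binding chain switches to Lease→Menu→Inspection = 10+5+12 = 27; finish 27 days.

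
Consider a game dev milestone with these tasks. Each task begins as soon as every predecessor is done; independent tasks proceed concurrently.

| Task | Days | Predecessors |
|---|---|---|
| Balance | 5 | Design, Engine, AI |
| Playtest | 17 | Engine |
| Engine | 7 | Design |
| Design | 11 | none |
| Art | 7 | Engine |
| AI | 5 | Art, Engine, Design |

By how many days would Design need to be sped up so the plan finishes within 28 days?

Current finish: 35 days; target: 28.
Design is on every critical path, so each day cut from Design cuts the finish by one (this holds down to a finish of 25).
Need 35 − 28 = 7 days off Design → Design becomes 4 days, finish becomes 28.

7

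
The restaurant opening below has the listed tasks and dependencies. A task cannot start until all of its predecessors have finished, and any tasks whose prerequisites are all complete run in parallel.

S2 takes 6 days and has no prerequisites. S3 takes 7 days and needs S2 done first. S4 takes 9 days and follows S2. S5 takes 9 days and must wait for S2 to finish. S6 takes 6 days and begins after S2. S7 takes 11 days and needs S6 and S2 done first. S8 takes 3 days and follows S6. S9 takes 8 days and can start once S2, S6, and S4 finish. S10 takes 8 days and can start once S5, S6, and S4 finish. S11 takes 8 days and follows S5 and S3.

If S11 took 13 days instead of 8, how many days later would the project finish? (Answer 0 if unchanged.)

5

Baseline: S2→S5→S11 = 6+9+8 = 23 → 23 days.
S11 lies on that path, so at 13 days the path becomes 28 days.
The critical path is still S2→S5→S11; finish is now 28 days.
Change in finish: 28 − 23 = +5 days.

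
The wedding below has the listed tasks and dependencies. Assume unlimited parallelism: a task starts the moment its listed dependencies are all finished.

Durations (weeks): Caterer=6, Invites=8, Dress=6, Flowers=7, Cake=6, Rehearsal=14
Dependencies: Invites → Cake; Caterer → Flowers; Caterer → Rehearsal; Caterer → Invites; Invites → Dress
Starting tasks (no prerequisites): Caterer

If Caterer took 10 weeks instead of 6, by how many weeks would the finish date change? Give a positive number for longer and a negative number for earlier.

As given, the longest chain is Caterer→Invites→Dress = 6+8+6 = 20, so the finish is 20 weeks.
Caterer is on the critical path; changing it to 10 makes that path 24 weeks.
That remains the longest chain; total 24 weeks.
Change in finish: 24 − 20 = +4 weeks.

4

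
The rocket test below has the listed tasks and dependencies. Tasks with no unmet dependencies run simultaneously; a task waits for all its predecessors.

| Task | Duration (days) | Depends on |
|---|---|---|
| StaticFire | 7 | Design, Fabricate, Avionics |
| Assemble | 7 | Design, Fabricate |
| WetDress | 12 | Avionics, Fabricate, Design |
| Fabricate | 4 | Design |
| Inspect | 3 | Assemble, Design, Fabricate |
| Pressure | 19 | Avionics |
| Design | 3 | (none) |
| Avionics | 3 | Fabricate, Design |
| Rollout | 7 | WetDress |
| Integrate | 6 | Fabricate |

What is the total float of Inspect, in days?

Design→Fabricate→Avionics→Pressure = 3+4+3+19 = 29 sets the makespan at 29 days.
Longest path through Inspect: 17 days (earliest finish 17, latest finish 29).
Slack of Inspect = 26 − 14 = 12 days.

12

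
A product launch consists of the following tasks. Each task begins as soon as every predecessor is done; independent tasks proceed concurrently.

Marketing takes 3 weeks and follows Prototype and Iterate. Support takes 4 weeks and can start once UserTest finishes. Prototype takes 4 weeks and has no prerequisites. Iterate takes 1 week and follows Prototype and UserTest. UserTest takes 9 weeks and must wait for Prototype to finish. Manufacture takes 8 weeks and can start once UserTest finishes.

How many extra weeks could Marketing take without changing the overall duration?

Prototype→UserTest→Manufacture = 4+9+8 = 21 sets the makespan at 21 weeks.
Marketing finishes as early as 17 and must finish by 21.
So Marketing can slip 21 − 17 = 4 weeks.

4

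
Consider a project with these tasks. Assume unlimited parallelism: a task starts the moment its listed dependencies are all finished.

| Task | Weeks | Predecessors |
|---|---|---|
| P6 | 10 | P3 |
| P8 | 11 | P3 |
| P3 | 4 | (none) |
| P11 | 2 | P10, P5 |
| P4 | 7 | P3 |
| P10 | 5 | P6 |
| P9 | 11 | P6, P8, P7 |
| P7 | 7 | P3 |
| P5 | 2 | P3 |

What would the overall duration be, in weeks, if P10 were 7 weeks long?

26

Actual critical path: P3→P8→P9 = 4+11+11 = 26 ⇒ 26 weeks.
P10 has 5 weeks of float (longest path through it is 21).
That remains the longest chain; total 26 weeks.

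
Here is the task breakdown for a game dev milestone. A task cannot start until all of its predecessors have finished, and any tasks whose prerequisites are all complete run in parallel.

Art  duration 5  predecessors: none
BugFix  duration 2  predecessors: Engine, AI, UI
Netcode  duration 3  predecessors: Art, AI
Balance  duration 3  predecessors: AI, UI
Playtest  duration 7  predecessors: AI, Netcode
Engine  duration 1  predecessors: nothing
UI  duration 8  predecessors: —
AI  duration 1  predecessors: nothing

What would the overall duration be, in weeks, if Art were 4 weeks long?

Critical path before the change: Art→Netcode→Playtest = 5+3+7 = 15 giving 15 weeks.
Art lies on that path, so at 4 weeks the path becomes 14 weeks.
The critical path is still Art→Netcode→Playtest; finish is now 14 weeks.

14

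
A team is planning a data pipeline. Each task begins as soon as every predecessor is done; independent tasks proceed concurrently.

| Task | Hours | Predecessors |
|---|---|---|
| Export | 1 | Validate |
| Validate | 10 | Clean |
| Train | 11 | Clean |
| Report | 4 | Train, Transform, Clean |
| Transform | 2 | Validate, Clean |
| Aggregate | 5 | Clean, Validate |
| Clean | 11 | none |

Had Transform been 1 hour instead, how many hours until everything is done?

Critical path before the change: Clean→Validate→Transform→Report = 11+10+2+4 = 27 giving 27 hours.
Transform is on the critical path; changing it to 1 makes that path 26 hours.
That remains the longest chain; total 26 hours.

26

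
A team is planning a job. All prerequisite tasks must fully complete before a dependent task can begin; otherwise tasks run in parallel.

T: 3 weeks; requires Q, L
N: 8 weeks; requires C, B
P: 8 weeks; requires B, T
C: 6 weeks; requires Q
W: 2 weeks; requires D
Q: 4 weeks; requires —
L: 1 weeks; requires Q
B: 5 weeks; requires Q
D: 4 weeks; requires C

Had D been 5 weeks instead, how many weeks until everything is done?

The binding path is Q→C→N = 4+6+8 = 18; finish at 18 weeks.
D has 2 weeks of float (longest path through it is 16).
No other chain overtakes it, so the finish is 18 weeks.

18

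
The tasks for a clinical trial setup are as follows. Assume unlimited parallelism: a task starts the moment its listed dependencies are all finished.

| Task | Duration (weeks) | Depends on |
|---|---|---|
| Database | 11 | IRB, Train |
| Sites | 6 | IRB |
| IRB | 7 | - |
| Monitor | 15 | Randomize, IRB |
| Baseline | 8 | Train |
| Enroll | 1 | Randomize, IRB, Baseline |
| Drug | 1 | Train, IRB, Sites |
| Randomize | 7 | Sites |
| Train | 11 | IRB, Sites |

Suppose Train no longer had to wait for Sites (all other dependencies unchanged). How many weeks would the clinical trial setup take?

Original critical path: IRB→Sites→Train→Database = 7+6+11+11 = 35 ⇒ 35 weeks.
Without Sites→Train, Train's earliest start moves from 13 to 7.
After: IRB→Sites→Randomize→Monitor = 7+6+7+15 = 35 → 35 weeks.

35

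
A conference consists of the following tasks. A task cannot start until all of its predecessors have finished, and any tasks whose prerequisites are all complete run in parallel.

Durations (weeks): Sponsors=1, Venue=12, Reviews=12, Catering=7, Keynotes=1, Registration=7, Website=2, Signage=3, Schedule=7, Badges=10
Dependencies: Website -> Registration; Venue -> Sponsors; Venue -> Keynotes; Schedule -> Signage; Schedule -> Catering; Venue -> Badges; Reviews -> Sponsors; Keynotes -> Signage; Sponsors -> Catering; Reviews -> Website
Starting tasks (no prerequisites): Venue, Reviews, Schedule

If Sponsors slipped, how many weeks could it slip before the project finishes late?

Venue→Badges = 12+10 = 22 sets the makespan at 22 weeks.
The longest chain containing Sponsors totals 20 weeks.
Float = 22 − 20 = 2.

2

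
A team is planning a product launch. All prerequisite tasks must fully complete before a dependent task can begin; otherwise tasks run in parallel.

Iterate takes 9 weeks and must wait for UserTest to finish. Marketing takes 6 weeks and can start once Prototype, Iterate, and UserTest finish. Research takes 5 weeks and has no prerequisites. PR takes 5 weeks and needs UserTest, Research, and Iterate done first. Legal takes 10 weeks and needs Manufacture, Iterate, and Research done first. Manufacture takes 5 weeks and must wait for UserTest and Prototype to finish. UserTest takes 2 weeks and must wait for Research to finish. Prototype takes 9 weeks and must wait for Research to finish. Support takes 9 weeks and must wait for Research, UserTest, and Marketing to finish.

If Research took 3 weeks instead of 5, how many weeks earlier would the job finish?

2

Baseline: Research→UserTest→Iterate→Marketing→Support = 5+2+9+6+9 = 31 → 31 weeks.
Research lies on that path, so at 3 weeks the path becomes 29 weeks.
That remains the longest chain; total 29 weeks.
Change in finish: 29 − 31 = -2 weeks.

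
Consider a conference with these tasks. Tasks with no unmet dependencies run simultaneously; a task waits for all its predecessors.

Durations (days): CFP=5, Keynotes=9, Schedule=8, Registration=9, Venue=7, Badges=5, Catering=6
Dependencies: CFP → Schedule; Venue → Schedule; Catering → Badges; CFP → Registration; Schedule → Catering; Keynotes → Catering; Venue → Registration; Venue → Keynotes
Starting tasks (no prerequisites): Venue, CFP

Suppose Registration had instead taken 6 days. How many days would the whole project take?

Actual critical path: Venue→Keynotes→Catering→Badges = 7+9+6+5 = 27 ⇒ 27 days.
The longest path through Registration is only 16 days, so Registration has float 11.
That remains the longest chain; total 27 days.

27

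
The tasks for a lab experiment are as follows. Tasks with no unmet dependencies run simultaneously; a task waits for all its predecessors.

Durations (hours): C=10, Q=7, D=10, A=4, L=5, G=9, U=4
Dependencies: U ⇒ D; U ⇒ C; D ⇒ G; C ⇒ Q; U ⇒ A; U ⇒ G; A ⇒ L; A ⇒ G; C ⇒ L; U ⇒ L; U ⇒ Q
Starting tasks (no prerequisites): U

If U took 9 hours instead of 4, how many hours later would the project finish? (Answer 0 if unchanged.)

5

Baseline: U→D→G = 4+10+9 = 23 → 23 hours.
U lies on that path, so at 9 hours the path becomes 28 hours.
The critical path is still U→D→G; finish is now 28 hours.
Change in finish: 28 − 23 = +5 hours.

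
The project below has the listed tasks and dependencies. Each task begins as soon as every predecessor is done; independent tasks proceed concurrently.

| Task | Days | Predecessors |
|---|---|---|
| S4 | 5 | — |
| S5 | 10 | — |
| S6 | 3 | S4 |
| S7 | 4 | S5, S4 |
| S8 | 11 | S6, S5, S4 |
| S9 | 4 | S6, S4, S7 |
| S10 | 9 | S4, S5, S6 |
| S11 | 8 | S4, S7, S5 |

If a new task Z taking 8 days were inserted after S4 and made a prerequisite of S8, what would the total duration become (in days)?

Originally the project takes 22 days.
With Z inserted, S8 now waits for max(S6, S5, S4, Z).
New critical path: S4→Z→S8 = 5+8+11 = 24 ⇒ 24 days.

24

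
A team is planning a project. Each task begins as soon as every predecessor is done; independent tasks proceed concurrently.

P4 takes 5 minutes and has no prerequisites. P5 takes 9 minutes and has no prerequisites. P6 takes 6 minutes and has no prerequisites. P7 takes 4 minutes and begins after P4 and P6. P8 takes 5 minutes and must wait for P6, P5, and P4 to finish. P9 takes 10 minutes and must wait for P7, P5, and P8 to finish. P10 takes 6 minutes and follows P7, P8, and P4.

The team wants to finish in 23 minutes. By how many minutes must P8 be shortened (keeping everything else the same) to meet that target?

Current finish: 24 minutes; target: 23.
P8 is on every critical path, so each minute cut from P8 cuts the finish by one (this holds down to a finish of 20).
Need 24 − 23 = 1 minute off P8 → P8 becomes 4 minutes, finish becomes 23.

1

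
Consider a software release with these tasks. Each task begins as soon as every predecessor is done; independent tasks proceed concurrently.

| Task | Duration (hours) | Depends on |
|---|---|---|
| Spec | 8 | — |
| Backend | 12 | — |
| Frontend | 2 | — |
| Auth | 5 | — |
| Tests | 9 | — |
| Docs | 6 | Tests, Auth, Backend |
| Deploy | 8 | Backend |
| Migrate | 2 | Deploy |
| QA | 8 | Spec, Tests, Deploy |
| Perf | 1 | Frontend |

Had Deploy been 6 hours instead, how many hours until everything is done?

The binding path is Backend→Deploy→QA = 12+8+8 = 28; finish at 28 hours.
Deploy is on the critical path; changing it to 6 makes that path 26 hours.
No other chain overtakes it, so the finish is 26 hours.

26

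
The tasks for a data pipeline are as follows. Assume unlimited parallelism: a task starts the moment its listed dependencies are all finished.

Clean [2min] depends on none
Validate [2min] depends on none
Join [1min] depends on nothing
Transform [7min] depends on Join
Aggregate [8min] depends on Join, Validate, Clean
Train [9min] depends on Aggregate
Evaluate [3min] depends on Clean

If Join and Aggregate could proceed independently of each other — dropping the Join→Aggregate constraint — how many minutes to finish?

19

With the dependency in place, Clean→Aggregate→Train = 2+8+9 = 19 sets the finish at 19 minutes.
Dropping Join→Aggregate doesn't change Aggregate's earliest start (2); another predecessor still binds.
New critical path: Clean→Aggregate→Train = 2+8+9 = 19 ⇒ 19 minutes.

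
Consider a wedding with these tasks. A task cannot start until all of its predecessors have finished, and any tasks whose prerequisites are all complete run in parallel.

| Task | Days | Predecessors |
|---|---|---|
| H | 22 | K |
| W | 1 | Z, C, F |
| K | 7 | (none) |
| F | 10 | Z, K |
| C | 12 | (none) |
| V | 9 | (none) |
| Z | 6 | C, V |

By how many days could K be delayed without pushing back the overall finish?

The longest chain is C→Z→F→W = 12+6+10+1 = 29; overall finish 29 days.
Longest path through K: 29 days (earliest finish 7, latest finish 7).
So K can slip 7 − 7 = 0 days.

0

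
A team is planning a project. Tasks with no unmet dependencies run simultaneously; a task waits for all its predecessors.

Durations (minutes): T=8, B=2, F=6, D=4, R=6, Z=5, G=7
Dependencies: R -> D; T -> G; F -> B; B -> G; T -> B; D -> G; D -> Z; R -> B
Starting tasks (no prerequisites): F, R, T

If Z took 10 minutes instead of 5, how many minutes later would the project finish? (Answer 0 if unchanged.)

Critical path before the change: R→D→G = 6+4+7 = 17 giving 17 minutes.
Z has 2 minutes of float (longest path through it is 15).
The binding chain switches to R→D→Z = 6+4+10 = 20; finish 20 minutes.
Change in finish: 20 − 17 = +3 minutes.

3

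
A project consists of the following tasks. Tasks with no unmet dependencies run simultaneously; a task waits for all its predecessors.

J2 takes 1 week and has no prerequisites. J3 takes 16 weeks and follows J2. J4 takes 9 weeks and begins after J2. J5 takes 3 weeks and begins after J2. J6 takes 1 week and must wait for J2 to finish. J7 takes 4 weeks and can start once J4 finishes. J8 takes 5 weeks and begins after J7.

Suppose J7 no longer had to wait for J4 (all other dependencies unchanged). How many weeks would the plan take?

17

With the dependency in place, J2→J4→J7→J8 = 1+9+4+5 = 19 sets the finish at 19 weeks.
Without J4→J7, J7's earliest start moves from 10 to 0.
After: J2→J3 = 1+16 = 17 → 17 weeks.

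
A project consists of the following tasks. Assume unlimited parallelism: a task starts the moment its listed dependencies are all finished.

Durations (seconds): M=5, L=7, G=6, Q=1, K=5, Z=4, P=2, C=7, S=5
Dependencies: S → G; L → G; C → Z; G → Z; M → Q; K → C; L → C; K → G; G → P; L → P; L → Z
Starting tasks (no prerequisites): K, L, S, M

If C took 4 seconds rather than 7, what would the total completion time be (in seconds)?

Baseline: L→C→Z = 7+7+4 = 18 → 18 seconds.
C is on the critical path; changing it to 4 makes that path 15 seconds.
Now L→G→Z = 7+6+4 = 17 is longest, so the finish becomes 17 seconds.

17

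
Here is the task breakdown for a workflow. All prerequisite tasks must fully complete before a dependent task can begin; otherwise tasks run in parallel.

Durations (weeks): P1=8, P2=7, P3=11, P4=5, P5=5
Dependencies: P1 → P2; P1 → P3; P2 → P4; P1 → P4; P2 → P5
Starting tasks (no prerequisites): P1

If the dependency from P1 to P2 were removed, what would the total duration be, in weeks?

19

Before: longest chain P1→P2→P4 = 8+7+5 = 20, finish 20.
Without P1→P2, P2's earliest start moves from 8 to 0.
New critical path: P1→P3 = 8+11 = 19 ⇒ 19 weeks.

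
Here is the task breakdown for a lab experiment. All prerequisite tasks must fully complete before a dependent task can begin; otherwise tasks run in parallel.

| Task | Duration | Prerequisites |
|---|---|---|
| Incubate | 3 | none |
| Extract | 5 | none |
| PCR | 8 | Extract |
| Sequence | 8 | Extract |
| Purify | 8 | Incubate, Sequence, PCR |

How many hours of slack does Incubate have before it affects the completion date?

Extract→PCR→Purify = 5+8+8 = 21 sets the makespan at 21 hours.
Longest path through Incubate: 11 hours (earliest finish 3, latest finish 13).
Slack of Incubate = 10 − 0 = 10 hours.

10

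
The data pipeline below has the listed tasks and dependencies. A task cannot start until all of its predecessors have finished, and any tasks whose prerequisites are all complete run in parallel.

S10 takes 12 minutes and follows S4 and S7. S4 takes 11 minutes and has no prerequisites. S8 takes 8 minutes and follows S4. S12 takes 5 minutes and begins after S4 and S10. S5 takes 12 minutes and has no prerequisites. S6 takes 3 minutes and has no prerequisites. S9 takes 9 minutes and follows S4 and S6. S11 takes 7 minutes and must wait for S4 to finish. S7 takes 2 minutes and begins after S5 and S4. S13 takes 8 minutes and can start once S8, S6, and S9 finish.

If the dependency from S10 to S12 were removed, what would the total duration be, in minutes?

28

With the dependency in place, S5→S7→S10→S12 = 12+2+12+5 = 31 sets the finish at 31 minutes.
Without S10→S12, S12's earliest start moves from 26 to 11.
The longest chain is now S4→S9→S13 = 11+9+8 = 28, so the schedule takes 28 minutes.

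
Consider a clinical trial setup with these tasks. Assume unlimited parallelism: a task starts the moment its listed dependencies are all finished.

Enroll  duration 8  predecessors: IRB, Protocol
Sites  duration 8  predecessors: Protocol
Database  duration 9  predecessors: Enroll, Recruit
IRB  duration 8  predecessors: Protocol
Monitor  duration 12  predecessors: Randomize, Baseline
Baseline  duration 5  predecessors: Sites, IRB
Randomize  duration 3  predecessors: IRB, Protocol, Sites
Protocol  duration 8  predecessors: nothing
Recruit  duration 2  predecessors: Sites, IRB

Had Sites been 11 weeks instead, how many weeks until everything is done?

The binding path is Protocol→Sites→Baseline→Monitor = 8+8+5+12 = 33; finish at 33 weeks.
Since Sites is critical, the +3 change carries straight to that chain (now 36 weeks).
No other chain overtakes it, so the finish is 36 weeks.

36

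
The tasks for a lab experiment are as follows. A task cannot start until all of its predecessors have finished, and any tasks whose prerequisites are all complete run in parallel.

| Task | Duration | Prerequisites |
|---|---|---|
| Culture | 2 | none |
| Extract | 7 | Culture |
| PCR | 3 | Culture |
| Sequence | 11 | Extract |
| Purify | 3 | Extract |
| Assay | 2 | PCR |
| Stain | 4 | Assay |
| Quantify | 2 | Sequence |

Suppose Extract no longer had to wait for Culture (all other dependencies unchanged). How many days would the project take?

20

Original critical path: Culture→Extract→Sequence→Quantify = 2+7+11+2 = 22 ⇒ 22 days.
Without Culture→Extract, Extract's earliest start moves from 2 to 0.
New critical path: Extract→Sequence→Quantify = 7+11+2 = 20 ⇒ 20 days.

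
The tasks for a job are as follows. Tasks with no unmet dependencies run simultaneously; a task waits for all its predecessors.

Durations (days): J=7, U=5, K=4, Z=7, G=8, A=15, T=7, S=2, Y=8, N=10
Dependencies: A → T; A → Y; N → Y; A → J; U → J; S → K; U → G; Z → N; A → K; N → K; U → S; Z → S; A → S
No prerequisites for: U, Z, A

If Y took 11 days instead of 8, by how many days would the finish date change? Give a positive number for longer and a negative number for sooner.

3

As given, the longest chain is Z→N→Y = 7+10+8 = 25, so the finish is 25 days.
Y lies on that path, so at 11 days the path becomes 28 days.
That remains the longest chain; total 28 days.
Change in finish: 28 − 25 = +3 days.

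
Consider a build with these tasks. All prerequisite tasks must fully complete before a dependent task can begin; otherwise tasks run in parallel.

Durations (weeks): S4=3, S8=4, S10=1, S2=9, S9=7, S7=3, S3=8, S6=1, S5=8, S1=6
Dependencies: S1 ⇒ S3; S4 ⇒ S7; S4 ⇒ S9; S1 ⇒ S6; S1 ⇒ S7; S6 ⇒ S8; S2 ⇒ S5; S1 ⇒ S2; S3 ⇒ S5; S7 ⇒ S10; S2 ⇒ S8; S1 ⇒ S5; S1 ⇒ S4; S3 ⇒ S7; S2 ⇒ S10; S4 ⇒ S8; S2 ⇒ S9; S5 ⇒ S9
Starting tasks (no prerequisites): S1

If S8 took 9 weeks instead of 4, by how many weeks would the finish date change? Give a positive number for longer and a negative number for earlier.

Critical path before the change: S1→S2→S5→S9 = 6+9+8+7 = 30 giving 30 weeks.
S8 has 11 weeks of float (longest path through it is 19).
No other chain overtakes it, so the finish is 30 weeks.
Change in finish: 30 − 30 = +0 weeks.

0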